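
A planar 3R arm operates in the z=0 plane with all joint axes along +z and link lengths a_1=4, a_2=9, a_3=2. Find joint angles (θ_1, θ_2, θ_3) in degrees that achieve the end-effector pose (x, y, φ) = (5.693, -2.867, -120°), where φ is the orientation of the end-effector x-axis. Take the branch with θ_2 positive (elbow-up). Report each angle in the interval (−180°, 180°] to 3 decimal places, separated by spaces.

wrist centre = target − a_3·(cos φ, sin φ) = (6.6930, -1.1349)
cos θ_2 = (46.0844−4²−9²)/(2·4·9) = -0.7072; θ_2 = 135.0044° (elbow-up)
β = atan2(-1.1349,6.6930) = -9.6242°; ψ = atan2(6.3635,-2.3645) = 110.3834°
θ_1 = β − ψ = -120.0077°
θ_3 = φ − θ_1 − θ_2 = -134.9968° (wrapped to (-180°,180°])

-120.008 135.004 -134.997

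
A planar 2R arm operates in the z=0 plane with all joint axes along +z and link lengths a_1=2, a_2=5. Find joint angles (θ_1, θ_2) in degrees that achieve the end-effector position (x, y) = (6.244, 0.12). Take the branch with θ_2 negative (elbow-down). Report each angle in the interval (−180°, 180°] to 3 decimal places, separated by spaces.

cos θ_2 = (39.0019−2²−5²)/(2·2·5) = 0.5001; θ_2 = -59.9936° (elbow-down)
β = atan2(0.1200,6.2440) = 1.1010°; ψ = atan2(-4.3298,4.5005) = -43.8930°
θ_1 = β − ψ = 44.9940°

44.994 -59.994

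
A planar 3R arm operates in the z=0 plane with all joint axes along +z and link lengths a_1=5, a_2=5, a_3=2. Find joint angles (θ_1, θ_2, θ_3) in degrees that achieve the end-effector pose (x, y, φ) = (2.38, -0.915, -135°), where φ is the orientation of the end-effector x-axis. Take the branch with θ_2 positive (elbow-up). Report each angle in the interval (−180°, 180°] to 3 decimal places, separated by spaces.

-60.004 134.999 150.005

wrist centre = target − a_3·(cos φ, sin φ) = (3.7942, 0.4992)
cos θ_2 = (14.6453−5²−5²)/(2·5·5) = -0.7071; θ_2 = 134.9990° (elbow-up)
β = atan2(0.4992,3.7942) = 7.4955°; ψ = atan2(3.5356,1.4645) = 67.4995°
θ_1 = β − ψ = -60.0040°
θ_3 = φ − θ_1 − θ_2 = 150.0050° (wrapped to (-180°,180°])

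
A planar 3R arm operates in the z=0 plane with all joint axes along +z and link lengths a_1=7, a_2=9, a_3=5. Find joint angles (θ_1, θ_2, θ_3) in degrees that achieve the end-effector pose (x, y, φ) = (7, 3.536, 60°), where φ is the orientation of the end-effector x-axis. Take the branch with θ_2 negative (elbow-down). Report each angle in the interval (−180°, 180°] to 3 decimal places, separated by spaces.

wrist centre = target − a_3·(cos φ, sin φ) = (4.5000, -0.7941)
cos θ_2 = (20.8806−7²−9²)/(2·7·9) = -0.8660; θ_2 = -150.0001° (elbow-down)
β = atan2(-0.7941,4.5000) = -10.0081°; ψ = atan2(-4.5000,-0.7942) = -100.0095°
θ_1 = β − ψ = 90.0014°
θ_3 = φ − θ_1 − θ_2 = 119.9987° (wrapped to (-180°,180°])

90.001 -150.000 119.999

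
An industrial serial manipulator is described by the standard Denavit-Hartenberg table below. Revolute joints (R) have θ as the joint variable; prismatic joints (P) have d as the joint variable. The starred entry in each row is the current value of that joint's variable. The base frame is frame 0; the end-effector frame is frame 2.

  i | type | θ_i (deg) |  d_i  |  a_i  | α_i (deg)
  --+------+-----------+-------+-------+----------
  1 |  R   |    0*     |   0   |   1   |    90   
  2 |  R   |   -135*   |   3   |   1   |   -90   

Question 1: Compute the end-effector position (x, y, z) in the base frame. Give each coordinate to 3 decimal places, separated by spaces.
0.293 -3.000 -0.707

after link 1: o_1 = (1.0000, 0.0000, 0.0000)
after link 2: o_2 = (0.2929, -3.0000, -0.7071)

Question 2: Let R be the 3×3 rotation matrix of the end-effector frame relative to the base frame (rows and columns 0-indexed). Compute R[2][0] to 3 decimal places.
End-effector x-axis (col 0 of R) = (-0.7071,-0.0000,-0.7071)
R[2][0] = -0.7071

-0.707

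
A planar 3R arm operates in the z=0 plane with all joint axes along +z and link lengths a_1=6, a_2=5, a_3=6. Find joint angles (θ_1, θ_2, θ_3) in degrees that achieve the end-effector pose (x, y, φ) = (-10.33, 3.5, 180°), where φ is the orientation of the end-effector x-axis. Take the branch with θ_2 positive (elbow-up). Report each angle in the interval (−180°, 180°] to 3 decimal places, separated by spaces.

wrist centre = target − a_3·(cos φ, sin φ) = (-4.3300, 3.5000)
cos θ_2 = (30.9989−6²−5²)/(2·6·5) = -0.5000; θ_2 = 120.0012° (elbow-up)
β = atan2(3.5000,-4.3300) = 141.0509°; ψ = atan2(4.3301,3.4999) = 51.0521°
θ_1 = β − ψ = 89.9988°
θ_3 = φ − θ_1 − θ_2 = -30.0000° (wrapped to (-180°,180°])

89.999 120.001 -30.000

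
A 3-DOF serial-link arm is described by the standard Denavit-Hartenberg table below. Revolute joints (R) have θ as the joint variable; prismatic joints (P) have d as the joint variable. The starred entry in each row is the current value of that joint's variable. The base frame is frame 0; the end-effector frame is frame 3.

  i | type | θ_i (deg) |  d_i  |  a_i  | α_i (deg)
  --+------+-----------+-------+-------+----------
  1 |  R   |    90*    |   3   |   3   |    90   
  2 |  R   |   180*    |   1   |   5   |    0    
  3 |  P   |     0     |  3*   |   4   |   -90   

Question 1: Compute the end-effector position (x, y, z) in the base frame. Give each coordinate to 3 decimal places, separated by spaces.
4.000 -6.000 3.000

after link 1: o_1 = (0.0000, 3.0000, 3.0000)
after link 2: o_2 = (1.0000, -2.0000, 3.0000)
after link 3: o_3 = (4.0000, -6.0000, 3.0000)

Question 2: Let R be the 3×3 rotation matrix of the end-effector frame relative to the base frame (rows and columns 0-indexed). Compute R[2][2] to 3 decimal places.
End-effector z-axis (col 2 of R) = (0.0000,-0.0000,-1.0000)
R[2][2] = -1.0000

-1.000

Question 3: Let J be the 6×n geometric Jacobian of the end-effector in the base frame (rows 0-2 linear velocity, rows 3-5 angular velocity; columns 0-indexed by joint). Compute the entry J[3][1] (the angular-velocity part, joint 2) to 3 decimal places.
axis z_1 = (1.0000,-0.0000,0.0000); lever o_n−o_1 = (4.0000,-9.0000,0.0000)
cross product → J_v[:, 1] = (0.0000,-0.0000,-9.0000)
J_ω[:, 1] = z_1
entry J[3][1] = 1.0000

1.000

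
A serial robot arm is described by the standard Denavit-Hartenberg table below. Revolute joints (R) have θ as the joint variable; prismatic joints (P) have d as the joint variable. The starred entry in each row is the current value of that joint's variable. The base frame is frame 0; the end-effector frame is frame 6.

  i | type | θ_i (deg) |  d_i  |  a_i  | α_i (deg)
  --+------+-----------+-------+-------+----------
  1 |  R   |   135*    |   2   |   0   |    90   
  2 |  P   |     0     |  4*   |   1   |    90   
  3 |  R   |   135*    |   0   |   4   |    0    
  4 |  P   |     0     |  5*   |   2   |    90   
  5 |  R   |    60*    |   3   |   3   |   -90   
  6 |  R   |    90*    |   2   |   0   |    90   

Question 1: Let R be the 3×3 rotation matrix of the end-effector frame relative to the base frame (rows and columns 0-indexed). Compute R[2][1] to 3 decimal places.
-0.500

End-effector y-axis (col 1 of R) = (-0.8660,0.0000,-0.5000)
R[2][1] = -0.5000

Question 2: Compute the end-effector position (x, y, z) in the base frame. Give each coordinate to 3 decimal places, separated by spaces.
7.889 6.536 -6.598

after link 1: o_1 = (0.0000, 0.0000, 2.0000)
after link 2: o_2 = (2.1213, 3.5355, 2.0000)
after link 3: o_3 = (6.1213, 3.5355, 2.0000)
after link 4: o_4 = (8.1213, 3.5355, -3.0000)
after link 5: o_5 = (9.6213, 6.5355, -5.5981)
after link 6: o_6 = (7.8893, 6.5355, -6.5981)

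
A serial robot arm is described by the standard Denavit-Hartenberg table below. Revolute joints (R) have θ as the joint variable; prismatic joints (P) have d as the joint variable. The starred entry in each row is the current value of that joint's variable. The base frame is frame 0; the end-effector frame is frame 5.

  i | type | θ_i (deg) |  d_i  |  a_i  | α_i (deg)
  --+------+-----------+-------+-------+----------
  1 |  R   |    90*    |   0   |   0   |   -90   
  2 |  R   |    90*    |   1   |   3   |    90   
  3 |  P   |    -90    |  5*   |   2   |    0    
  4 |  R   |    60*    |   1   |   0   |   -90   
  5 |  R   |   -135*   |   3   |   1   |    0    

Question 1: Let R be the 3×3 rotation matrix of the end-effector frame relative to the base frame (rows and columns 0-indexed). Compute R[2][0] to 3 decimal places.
End-effector x-axis (col 0 of R) = (-0.3536,0.7071,0.6124)
R[2][0] = 0.6124

0.612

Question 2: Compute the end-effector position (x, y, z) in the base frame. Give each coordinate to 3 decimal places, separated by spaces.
-1.952 6.707 -3.888

after link 1: o_1 = (0.0000, 0.0000, 0.0000)
after link 2: o_2 = (-1.0000, 0.0000, -3.0000)
after link 3: o_3 = (1.0000, 5.0000, -3.0000)
after link 4: o_4 = (1.0000, 6.0000, -3.0000)
after link 5: o_5 = (-1.9516, 6.7071, -3.8876)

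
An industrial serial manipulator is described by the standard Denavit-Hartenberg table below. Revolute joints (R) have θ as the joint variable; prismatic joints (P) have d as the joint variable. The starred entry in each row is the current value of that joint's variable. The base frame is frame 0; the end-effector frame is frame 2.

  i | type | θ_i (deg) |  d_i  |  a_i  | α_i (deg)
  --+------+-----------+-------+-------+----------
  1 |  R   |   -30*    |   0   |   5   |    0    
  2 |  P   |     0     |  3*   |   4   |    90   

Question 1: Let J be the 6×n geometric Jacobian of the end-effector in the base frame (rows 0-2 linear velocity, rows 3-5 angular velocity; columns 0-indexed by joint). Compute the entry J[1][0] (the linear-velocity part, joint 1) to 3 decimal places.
7.794

axis z_0 = ẑ; lever o_n−o_0 = (7.7942,-4.5000,3.0000)
cross product → J_v[:, 0] = (4.5000,7.7942,-0.0000)
J_ω[:, 0] = z_0
entry J[1][0] = 7.7942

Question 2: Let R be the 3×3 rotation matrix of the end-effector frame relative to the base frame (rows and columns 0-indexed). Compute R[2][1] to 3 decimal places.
1.000

End-effector y-axis (col 1 of R) = (0.0000,0.0000,1.0000)
R[2][1] = 1.0000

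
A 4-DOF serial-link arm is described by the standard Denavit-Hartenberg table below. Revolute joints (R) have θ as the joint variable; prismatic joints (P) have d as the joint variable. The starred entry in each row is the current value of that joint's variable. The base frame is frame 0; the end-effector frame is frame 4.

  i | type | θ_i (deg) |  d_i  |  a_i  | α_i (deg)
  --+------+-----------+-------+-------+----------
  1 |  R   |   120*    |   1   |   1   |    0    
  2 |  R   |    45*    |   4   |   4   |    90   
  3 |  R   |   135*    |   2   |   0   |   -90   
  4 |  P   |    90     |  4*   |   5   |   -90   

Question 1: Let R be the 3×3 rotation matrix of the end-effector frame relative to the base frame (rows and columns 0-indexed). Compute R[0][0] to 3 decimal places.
End-effector x-axis (col 0 of R) = (-0.2588,-0.9659,-0.0000)
R[0][0] = -0.2588

-0.259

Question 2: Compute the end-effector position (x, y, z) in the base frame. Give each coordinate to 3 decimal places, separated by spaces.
after link 1: o_1 = (-0.5000, 0.8660, 1.0000)
after link 2: o_2 = (-4.3637, 1.9013, 5.0000)
after link 3: o_3 = (-3.8461, 3.8332, 5.0000)
after link 4: o_4 = (-2.4081, -1.7285, 2.1716)

-2.408 -1.729 2.172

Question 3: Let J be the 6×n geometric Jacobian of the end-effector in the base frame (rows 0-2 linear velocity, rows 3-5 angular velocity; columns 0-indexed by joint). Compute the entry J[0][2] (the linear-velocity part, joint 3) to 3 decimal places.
-2.732

axis z_2 = (0.2588,0.9659,0.0000); lever o_n−o_2 = (1.9556,-3.6298,-2.8284)
cross product → J_v[:, 2] = (-2.7321,0.7321,-2.8284)
J_ω[:, 2] = z_2
entry J[0][2] = -2.7321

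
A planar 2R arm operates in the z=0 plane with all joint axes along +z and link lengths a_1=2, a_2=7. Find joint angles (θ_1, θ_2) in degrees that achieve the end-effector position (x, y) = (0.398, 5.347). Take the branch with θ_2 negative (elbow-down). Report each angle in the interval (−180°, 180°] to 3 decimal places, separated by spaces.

cos θ_2 = (28.7488−2²−7²)/(2·2·7) = -0.8661; θ_2 = -150.0101° (elbow-down)
β = atan2(5.3470,0.3980) = 85.7431°; ψ = atan2(-3.4989,-4.0628) = -139.2646°
θ_1 = β − ψ = 225.0077°

-134.992 -150.010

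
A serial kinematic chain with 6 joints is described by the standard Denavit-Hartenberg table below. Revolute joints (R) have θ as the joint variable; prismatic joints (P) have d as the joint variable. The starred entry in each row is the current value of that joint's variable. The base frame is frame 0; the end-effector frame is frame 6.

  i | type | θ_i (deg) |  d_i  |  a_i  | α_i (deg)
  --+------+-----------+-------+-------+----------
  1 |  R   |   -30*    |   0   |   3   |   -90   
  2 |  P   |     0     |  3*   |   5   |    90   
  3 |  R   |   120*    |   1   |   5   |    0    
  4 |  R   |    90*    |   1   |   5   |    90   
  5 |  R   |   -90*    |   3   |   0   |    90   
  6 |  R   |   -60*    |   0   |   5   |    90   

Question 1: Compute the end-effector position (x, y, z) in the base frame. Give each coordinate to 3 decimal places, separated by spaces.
after link 1: o_1 = (2.5981, -1.5000, 0.0000)
after link 2: o_2 = (8.4282, -1.4019, 0.0000)
after link 3: o_3 = (8.4282, 3.5981, 1.0000)
after link 4: o_4 = (3.4282, 3.5981, 2.0000)
after link 5: o_5 = (3.4282, 6.5981, 2.0000)
after link 6: o_6 = (3.4282, 2.2679, -0.5000)

3.428 2.268 -0.500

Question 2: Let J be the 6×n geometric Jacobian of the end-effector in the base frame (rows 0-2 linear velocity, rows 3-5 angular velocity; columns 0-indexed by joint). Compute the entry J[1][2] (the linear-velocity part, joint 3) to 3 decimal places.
axis z_2 = (0.0000,0.0000,1.0000); lever o_n−o_2 = (-5.0000,3.6699,-0.5000)
cross product → J_v[:, 2] = (-3.6699,-5.0000,0.0000)
J_ω[:, 2] = z_2
entry J[1][2] = -5.0000

-5.000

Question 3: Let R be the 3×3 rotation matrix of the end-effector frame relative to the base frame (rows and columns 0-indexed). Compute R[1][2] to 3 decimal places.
End-effector z-axis (col 2 of R) = (0.0000,-0.5000,0.8660)
R[1][2] = -0.5000

-0.500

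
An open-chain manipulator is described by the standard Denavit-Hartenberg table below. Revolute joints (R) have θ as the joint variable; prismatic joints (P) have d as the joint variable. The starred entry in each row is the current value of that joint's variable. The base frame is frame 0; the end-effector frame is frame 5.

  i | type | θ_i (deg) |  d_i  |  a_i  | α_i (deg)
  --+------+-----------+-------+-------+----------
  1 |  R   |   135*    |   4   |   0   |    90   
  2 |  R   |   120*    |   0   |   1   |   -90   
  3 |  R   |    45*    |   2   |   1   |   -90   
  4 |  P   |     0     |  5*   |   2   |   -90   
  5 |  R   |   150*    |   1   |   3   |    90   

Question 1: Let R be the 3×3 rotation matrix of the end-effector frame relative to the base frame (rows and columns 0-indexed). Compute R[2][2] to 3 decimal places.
End-effector z-axis (col 2 of R) = (0.5245,-0.1585,0.8365)
R[2][2] = 0.8365

0.837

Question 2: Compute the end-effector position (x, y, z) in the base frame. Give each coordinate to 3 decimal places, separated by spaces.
-1.760 -2.142 2.469

after link 1: o_1 = (0.0000, 0.0000, 4.0000)
after link 2: o_2 = (0.3536, -0.3536, 4.8660)
after link 3: o_3 = (1.3283, -2.3283, 4.4784)
after link 4: o_4 = (-2.9217, -5.0783, 2.6413)
after link 5: o_5 = (-1.7596, -2.1424, 2.4688)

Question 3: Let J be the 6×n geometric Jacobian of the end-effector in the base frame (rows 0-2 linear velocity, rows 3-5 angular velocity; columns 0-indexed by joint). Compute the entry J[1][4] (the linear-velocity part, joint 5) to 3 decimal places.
0.475

axis z_4 = (-0.6124,0.6124,0.5000); lever o_n−o_4 = (1.1621,2.9359,-0.1724)
cross product → J_v[:, 4] = (-1.5736,0.4755,-2.5095)
J_ω[:, 4] = z_4
entry J[1][4] = 0.4755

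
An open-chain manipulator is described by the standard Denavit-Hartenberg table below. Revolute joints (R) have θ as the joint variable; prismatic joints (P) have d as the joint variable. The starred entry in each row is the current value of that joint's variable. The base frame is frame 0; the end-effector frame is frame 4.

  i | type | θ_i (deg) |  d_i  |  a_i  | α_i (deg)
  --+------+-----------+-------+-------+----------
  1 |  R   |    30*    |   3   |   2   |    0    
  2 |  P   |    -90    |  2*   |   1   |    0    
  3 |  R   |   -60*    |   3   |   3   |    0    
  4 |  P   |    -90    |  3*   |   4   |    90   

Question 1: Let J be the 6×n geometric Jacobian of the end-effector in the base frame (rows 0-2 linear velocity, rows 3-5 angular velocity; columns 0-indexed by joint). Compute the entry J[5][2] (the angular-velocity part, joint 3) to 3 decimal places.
1.000

axis z_2 = (0.0000,0.0000,1.0000); lever o_n−o_2 = (-4.9641,-0.5981,6.0000)
cross product → J_v[:, 2] = (0.5981,-4.9641,0.0000)
J_ω[:, 2] = z_2
entry J[5][2] = 1.0000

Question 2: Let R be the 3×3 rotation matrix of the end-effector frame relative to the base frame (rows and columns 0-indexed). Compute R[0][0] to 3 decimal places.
-0.866

End-effector x-axis (col 0 of R) = (-0.8660,0.5000,0.0000)
R[0][0] = -0.8660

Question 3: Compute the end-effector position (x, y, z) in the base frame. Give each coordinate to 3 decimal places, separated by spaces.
-2.732 -0.464 11.000

after link 1: o_1 = (1.7321, 1.0000, 3.0000)
after link 2: o_2 = (2.2321, 0.1340, 5.0000)
after link 3: o_3 = (0.7321, -2.4641, 8.0000)
after link 4: o_4 = (-2.7321, -0.4641, 11.0000)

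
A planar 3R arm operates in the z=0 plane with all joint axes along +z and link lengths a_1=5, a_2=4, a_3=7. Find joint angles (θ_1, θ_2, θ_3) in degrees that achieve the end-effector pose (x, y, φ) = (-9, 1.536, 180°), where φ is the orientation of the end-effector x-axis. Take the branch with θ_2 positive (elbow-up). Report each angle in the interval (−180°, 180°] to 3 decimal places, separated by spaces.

wrist centre = target − a_3·(cos φ, sin φ) = (-2.0000, 1.5360)
cos θ_2 = (6.3593−5²−4²)/(2·5·4) = -0.8660; θ_2 = 149.9991° (elbow-up)
β = atan2(1.5360,-2.0000) = 142.4757°; ψ = atan2(2.0001,1.5359) = 52.4778°
θ_1 = β − ψ = 89.9980°
θ_3 = φ − θ_1 − θ_2 = -59.9971° (wrapped to (-180°,180°])

89.998 149.999 -59.997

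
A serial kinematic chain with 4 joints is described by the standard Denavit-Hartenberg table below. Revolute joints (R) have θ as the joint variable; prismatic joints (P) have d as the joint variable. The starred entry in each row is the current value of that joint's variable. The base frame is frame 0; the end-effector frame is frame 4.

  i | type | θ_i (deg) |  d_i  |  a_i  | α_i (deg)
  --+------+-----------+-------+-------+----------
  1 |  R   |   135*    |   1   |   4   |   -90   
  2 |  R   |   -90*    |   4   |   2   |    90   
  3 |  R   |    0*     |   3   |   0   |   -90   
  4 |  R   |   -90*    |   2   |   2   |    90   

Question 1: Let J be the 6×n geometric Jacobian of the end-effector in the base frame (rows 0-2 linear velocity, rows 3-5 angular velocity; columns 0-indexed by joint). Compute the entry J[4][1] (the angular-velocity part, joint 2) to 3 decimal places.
-0.707

axis z_1 = (-0.7071,-0.7071,0.0000); lever o_n−o_1 = (-0.7071,-7.7782,2.0000)
cross product → J_v[:, 1] = (-1.4142,1.4142,5.0000)
J_ω[:, 1] = z_1
entry J[4][1] = -0.7071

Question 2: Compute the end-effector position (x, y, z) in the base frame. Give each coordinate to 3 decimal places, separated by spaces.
-3.536 -4.950 3.000

after link 1: o_1 = (-2.8284, 2.8284, 1.0000)
after link 2: o_2 = (-5.6569, 0.0000, 3.0000)
after link 3: o_3 = (-3.5355, -2.1213, 3.0000)
after link 4: o_4 = (-3.5355, -4.9497, 3.0000)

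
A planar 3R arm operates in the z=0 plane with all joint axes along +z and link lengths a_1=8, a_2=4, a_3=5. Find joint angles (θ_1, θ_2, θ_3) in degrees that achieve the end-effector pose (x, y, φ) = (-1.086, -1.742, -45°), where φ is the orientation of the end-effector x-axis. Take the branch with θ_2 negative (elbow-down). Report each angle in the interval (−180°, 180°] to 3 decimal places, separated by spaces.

-177.416 -149.998 -77.586

wrist centre = target − a_3·(cos φ, sin φ) = (-4.6215, 1.7935)
cos θ_2 = (24.5753−8²−4²)/(2·8·4) = -0.8660; θ_2 = -149.9983° (elbow-down)
β = atan2(1.7935,-4.6215) = 158.7897°; ψ = atan2(-2.0001,4.5360) = -23.7948°
θ_1 = β − ψ = 182.5845°
θ_3 = φ − θ_1 − θ_2 = -77.5862° (wrapped to (-180°,180°])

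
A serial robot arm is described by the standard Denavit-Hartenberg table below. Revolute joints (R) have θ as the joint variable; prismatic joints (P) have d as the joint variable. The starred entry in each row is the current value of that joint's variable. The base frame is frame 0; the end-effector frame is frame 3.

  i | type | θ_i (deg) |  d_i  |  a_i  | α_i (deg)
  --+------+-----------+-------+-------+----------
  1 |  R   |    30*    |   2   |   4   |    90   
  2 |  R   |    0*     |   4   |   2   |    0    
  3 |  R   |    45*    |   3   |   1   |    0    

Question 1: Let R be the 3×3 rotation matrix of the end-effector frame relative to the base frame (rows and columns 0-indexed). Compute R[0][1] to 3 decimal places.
End-effector y-axis (col 1 of R) = (-0.6124,-0.3536,0.7071)
R[0][1] = -0.6124

-0.612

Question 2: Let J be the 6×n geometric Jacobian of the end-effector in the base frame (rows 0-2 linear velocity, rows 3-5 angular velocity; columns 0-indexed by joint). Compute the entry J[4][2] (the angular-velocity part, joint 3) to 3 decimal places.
-0.866

axis z_2 = (0.5000,-0.8660,0.0000); lever o_n−o_2 = (2.1124,-2.2445,0.7071)
cross product → J_v[:, 2] = (-0.6124,-0.3536,0.7071)
J_ω[:, 2] = z_2
entry J[4][2] = -0.8660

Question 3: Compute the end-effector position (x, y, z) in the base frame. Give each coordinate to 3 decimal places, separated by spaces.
9.309 -2.709 2.707

after link 1: o_1 = (3.4641, 2.0000, 2.0000)
after link 2: o_2 = (7.1962, -0.4641, 2.0000)
after link 3: o_3 = (9.3085, -2.7086, 2.7071)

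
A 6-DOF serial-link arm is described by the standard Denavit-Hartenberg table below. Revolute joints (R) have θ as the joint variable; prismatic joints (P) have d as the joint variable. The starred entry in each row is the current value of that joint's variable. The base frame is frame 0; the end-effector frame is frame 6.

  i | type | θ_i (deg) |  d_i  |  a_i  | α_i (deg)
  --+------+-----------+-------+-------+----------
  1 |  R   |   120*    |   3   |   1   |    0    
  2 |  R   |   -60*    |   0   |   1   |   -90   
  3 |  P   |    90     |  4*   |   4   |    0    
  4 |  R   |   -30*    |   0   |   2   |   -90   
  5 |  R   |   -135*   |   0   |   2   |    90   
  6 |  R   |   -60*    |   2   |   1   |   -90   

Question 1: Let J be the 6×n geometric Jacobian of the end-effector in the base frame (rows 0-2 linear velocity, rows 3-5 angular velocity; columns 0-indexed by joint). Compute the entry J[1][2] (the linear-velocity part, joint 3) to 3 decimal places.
prismatic axis z_2 = (-0.8660,0.5000,0.0000)
J_v[:, 2] = z_2; J_ω[:, 2] = (0,0,0)
entry J[1][2] = 0.5000

0.500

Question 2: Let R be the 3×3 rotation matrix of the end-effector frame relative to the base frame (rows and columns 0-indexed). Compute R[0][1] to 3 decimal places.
End-effector y-axis (col 1 of R) = (-0.4356,0.6597,-0.6124)
R[0][1] = -0.4356

-0.436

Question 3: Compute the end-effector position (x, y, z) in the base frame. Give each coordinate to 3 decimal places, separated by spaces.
-3.691 4.047 0.457

after link 1: o_1 = (-0.5000, 0.8660, 3.0000)
after link 2: o_2 = (0.0000, 1.7321, 3.0000)
after link 3: o_3 = (-3.4641, 3.7321, -1.0000)
after link 4: o_4 = (-2.9641, 4.5981, -2.7321)
after link 5: o_5 = (-4.5424, 4.6928, -1.5073)
after link 6: o_6 = (-3.6908, 4.0465, 0.4566)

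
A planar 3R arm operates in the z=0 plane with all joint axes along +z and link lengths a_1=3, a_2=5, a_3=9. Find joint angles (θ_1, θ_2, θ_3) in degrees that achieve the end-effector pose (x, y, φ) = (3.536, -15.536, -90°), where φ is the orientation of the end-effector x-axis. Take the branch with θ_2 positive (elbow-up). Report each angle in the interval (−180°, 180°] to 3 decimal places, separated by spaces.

wrist centre = target − a_3·(cos φ, sin φ) = (3.5360, -6.5360)
cos θ_2 = (55.2226−3²−5²)/(2·3·5) = 0.7074; θ_2 = 44.9746° (elbow-up)
β = atan2(-6.5360,3.5360) = -61.5864°; ψ = atan2(3.5340,6.5371) = 28.3957°
θ_1 = β − ψ = -89.9822°
θ_3 = φ − θ_1 − θ_2 = -44.9924° (wrapped to (-180°,180°])

-89.982 44.975 -44.992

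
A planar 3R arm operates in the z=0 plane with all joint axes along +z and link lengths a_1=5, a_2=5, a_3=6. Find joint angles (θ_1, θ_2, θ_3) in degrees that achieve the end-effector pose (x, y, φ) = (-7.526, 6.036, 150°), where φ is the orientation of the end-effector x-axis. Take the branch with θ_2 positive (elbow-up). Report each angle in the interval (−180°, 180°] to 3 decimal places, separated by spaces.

wrist centre = target − a_3·(cos φ, sin φ) = (-2.3298, 3.0360)
cos θ_2 = (14.6455−5²−5²)/(2·5·5) = -0.7071; θ_2 = 134.9987° (elbow-up)
β = atan2(3.0360,-2.3298) = 127.5029°; ψ = atan2(3.5356,1.4645) = 67.4993°
θ_1 = β − ψ = 60.0036°
θ_3 = φ − θ_1 − θ_2 = -45.0022° (wrapped to (-180°,180°])

60.004 134.999 -45.002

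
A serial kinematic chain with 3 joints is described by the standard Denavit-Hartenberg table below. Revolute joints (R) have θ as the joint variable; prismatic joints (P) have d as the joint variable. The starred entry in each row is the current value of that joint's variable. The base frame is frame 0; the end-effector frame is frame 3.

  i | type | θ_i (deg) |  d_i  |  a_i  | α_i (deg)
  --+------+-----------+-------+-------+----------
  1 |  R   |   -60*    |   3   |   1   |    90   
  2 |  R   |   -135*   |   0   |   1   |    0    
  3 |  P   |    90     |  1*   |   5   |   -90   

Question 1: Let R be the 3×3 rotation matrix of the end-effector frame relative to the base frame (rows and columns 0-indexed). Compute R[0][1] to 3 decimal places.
0.866

End-effector y-axis (col 1 of R) = (0.8660,0.5000,-0.0000)
R[0][1] = 0.8660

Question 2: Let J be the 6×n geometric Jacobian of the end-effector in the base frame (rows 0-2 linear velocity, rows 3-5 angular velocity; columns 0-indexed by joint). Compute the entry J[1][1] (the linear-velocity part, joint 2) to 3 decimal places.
-3.674

axis z_1 = (-0.8660,-0.5000,0.0000); lever o_n−o_1 = (0.5482,-2.9495,-4.2426)
cross product → J_v[:, 1] = (2.1213,-3.6742,2.8284)
J_ω[:, 1] = z_1
entry J[1][1] = -3.6742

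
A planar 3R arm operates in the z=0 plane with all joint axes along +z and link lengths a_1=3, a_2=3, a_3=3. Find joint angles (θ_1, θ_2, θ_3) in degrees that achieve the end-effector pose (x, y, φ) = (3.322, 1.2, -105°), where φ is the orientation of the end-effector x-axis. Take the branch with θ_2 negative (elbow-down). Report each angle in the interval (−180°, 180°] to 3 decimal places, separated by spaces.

wrist centre = target − a_3·(cos φ, sin φ) = (4.0985, 4.0978)
cos θ_2 = (33.5891−3²−3²)/(2·3·3) = 0.8661; θ_2 = -29.9957° (elbow-down)
β = atan2(4.0978,4.0985) = 44.9952°; ψ = atan2(-1.4998,5.5982) = -14.9979°
θ_1 = β − ψ = 59.9931°
θ_3 = φ − θ_1 − θ_2 = -134.9974° (wrapped to (-180°,180°])

59.993 -29.996 -134.997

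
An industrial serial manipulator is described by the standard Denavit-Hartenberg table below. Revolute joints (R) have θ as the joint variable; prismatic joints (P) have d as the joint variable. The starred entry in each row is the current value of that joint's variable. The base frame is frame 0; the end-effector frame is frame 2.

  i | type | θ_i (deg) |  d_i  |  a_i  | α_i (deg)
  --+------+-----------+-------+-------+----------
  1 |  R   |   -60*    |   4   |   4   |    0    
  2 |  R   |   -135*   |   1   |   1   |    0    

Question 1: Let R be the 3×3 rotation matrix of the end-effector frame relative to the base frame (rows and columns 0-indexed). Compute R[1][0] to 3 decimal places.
0.259

End-effector x-axis (col 0 of R) = (-0.9659,0.2588,0.0000)
R[1][0] = 0.2588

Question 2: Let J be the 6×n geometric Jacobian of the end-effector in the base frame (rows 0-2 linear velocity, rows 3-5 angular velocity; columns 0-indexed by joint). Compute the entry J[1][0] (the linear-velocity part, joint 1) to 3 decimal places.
axis z_0 = ẑ; lever o_n−o_0 = (1.0341,-3.2053,5.0000)
cross product → J_v[:, 0] = (3.2053,1.0341,-0.0000)
J_ω[:, 0] = z_0
entry J[1][0] = 1.0341

1.034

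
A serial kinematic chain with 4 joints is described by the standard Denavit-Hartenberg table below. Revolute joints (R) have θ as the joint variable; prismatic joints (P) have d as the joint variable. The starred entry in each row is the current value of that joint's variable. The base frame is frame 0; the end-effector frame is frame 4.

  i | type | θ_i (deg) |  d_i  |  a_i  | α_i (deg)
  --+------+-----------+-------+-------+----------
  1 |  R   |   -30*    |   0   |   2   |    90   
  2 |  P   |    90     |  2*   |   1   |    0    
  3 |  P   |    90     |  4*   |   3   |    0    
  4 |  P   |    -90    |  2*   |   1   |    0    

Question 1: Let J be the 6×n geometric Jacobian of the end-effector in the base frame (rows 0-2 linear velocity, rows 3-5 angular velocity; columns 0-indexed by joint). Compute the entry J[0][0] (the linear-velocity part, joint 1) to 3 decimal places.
axis z_0 = ẑ; lever o_n−o_0 = (-4.8660,-6.4282,2.0000)
cross product → J_v[:, 0] = (6.4282,-4.8660,0.0000)
J_ω[:, 0] = z_0
entry J[0][0] = 6.4282

6.428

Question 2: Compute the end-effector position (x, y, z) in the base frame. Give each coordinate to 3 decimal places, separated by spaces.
after link 1: o_1 = (1.7321, -1.0000, 0.0000)
after link 2: o_2 = (0.7321, -2.7321, 1.0000)
after link 3: o_3 = (-3.8660, -4.6962, 1.0000)
after link 4: o_4 = (-4.8660, -6.4282, 2.0000)

-4.866 -6.428 2.000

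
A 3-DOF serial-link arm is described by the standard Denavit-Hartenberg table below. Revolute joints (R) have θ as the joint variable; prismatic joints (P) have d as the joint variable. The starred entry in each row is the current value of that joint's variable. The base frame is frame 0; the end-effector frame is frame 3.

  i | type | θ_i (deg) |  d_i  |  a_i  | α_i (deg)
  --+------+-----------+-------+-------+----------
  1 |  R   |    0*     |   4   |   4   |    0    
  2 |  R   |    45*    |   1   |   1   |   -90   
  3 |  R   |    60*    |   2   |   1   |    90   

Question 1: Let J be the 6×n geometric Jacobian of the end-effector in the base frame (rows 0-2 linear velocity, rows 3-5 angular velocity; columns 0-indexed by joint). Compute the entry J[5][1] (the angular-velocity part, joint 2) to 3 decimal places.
1.000

axis z_1 = (0.0000,0.0000,1.0000); lever o_n−o_1 = (-0.3536,2.4749,0.1340)
cross product → J_v[:, 1] = (-2.4749,-0.3536,0.0000)
J_ω[:, 1] = z_1
entry J[5][1] = 1.0000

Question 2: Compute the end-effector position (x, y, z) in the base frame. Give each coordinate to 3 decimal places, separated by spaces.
3.646 2.475 4.134

after link 1: o_1 = (4.0000, 0.0000, 4.0000)
after link 2: o_2 = (4.7071, 0.7071, 5.0000)
after link 3: o_3 = (3.6464, 2.4749, 4.1340)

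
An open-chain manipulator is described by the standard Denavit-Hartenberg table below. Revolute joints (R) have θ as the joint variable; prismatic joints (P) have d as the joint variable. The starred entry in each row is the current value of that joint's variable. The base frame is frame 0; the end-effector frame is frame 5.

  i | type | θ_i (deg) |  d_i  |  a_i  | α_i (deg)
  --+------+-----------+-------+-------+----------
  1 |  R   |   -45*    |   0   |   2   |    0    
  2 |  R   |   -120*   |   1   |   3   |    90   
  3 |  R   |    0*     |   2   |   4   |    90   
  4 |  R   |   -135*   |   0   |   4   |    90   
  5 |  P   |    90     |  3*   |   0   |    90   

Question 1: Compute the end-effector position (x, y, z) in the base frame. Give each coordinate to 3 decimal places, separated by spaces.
after link 1: o_1 = (1.4142, -1.4142, 0.0000)
after link 2: o_2 = (-1.4836, -2.1907, 1.0000)
after link 3: o_3 = (-5.8649, -1.2941, 1.0000)
after link 4: o_4 = (-2.4008, -3.2941, 1.0000)
after link 5: o_5 = (-0.9008, -0.6960, 1.0000)

-0.901 -0.696 1.000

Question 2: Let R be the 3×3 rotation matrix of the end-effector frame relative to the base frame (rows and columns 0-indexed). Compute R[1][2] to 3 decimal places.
End-effector z-axis (col 2 of R) = (0.8660,-0.5000,-0.0000)
R[1][2] = -0.5000

-0.500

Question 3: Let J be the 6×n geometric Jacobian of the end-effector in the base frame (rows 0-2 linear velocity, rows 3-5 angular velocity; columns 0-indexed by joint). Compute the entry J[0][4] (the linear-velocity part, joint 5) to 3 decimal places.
prismatic axis z_4 = (0.5000,0.8660,0.0000)
J_v[:, 4] = z_4; J_ω[:, 4] = (0,0,0)
entry J[0][4] = 0.5000

0.500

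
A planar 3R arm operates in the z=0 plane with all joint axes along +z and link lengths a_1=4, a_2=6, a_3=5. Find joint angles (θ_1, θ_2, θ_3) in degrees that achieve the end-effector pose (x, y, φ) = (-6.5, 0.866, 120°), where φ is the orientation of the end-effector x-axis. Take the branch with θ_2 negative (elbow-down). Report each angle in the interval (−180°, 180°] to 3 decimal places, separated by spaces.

-60.000 -120.000 -60.000

wrist centre = target − a_3·(cos φ, sin φ) = (-4.0000, -3.4641)
cos θ_2 = (28.0002−4²−6²)/(2·4·6) = -0.5000; θ_2 = -119.9998° (elbow-down)
β = atan2(-3.4641,-4.0000) = -139.1064°; ψ = atan2(-5.1962,1.0000) = -79.1064°
θ_1 = β − ψ = -60.0000°
θ_3 = φ − θ_1 − θ_2 = -60.0002° (wrapped to (-180°,180°])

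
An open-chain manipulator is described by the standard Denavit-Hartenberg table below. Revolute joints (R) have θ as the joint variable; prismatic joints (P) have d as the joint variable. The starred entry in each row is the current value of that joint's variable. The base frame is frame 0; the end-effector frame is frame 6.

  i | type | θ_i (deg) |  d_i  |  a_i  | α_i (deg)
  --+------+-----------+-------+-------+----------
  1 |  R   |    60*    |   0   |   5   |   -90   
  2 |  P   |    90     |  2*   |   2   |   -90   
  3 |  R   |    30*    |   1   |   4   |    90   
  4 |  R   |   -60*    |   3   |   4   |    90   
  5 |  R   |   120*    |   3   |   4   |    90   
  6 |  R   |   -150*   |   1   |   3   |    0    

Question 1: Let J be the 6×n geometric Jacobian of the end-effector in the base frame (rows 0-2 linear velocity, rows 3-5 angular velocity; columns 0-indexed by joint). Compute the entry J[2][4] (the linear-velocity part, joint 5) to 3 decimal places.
axis z_4 = (-0.1250,0.6495,0.7500); lever o_n−o_4 = (-1.3659,1.8197,0.1965)
cross product → J_v[:, 4] = (-1.2371,-0.9998,0.6597)
J_ω[:, 4] = z_4
entry J[2][4] = 0.6597

0.660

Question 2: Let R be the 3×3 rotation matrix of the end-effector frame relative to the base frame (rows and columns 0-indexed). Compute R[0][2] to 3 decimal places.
End-effector z-axis (col 2 of R) = (0.1875,0.7578,-0.6250)
R[0][2] = 0.1875

0.188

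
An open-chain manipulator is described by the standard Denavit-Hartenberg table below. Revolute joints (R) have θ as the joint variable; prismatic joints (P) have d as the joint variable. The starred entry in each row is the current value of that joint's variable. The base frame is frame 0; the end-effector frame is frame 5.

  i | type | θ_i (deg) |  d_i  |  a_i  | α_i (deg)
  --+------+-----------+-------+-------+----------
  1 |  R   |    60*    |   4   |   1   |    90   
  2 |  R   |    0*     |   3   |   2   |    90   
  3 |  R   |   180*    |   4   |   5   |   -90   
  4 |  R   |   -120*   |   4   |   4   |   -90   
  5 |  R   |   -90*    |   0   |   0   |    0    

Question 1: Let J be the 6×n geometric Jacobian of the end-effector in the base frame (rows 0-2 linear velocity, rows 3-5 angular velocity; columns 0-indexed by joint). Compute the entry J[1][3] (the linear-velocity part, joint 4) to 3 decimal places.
-3.000

axis z_3 = (-0.8660,0.5000,-0.0000); lever o_n−o_3 = (-2.4641,3.7321,-3.4641)
cross product → J_v[:, 3] = (-1.7321,-3.0000,-2.0000)
J_ω[:, 3] = z_3
entry J[1][3] = -3.0000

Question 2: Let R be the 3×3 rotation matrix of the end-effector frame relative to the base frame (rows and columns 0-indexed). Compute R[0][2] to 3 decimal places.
End-effector z-axis (col 2 of R) = (-0.4330,-0.7500,-0.5000)
R[0][2] = -0.4330

-0.433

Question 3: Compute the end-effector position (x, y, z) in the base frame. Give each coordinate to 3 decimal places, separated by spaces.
after link 1: o_1 = (0.5000, 0.8660, 4.0000)
after link 2: o_2 = (4.0981, 1.0981, 4.0000)
after link 3: o_3 = (1.5981, -3.2321, 0.0000)
after link 4: o_4 = (-0.8660, 0.5000, -3.4641)
after link 5: o_5 = (-0.8660, 0.5000, -3.4641)

-0.866 0.500 -3.464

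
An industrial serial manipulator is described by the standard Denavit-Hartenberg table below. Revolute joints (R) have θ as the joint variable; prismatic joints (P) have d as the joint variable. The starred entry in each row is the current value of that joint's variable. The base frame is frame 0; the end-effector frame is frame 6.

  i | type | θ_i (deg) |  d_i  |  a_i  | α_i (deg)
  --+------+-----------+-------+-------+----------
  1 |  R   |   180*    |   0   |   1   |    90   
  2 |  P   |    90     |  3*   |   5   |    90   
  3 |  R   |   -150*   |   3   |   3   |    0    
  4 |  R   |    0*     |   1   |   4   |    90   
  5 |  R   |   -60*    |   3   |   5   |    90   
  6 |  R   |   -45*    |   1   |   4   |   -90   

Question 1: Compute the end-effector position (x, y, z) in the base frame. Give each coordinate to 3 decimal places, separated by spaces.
2.280 -1.876 -3.788

after link 1: o_1 = (-1.0000, 0.0000, 0.0000)
after link 2: o_2 = (-1.0000, 3.0000, 5.0000)
after link 3: o_3 = (-4.0000, 1.5000, 2.4019)
after link 4: o_4 = (-5.0000, -0.5000, -1.0622)
after link 5: o_5 = (-0.6699, 0.8481, -4.7272)
after link 6: o_6 = (2.2796, -1.8755, -3.7878)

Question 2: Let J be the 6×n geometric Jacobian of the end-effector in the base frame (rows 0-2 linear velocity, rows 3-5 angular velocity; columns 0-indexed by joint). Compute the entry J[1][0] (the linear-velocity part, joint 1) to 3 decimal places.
2.280

axis z_0 = ẑ; lever o_n−o_0 = (2.2796,-1.8755,-3.7878)
cross product → J_v[:, 0] = (1.8755,2.2796,-0.0000)
J_ω[:, 0] = z_0
entry J[1][0] = 2.2796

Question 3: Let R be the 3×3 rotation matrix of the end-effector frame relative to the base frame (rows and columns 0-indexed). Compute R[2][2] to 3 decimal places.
-0.660

End-effector z-axis (col 2 of R) = (0.6124,0.4356,-0.6597)
R[2][2] = -0.6597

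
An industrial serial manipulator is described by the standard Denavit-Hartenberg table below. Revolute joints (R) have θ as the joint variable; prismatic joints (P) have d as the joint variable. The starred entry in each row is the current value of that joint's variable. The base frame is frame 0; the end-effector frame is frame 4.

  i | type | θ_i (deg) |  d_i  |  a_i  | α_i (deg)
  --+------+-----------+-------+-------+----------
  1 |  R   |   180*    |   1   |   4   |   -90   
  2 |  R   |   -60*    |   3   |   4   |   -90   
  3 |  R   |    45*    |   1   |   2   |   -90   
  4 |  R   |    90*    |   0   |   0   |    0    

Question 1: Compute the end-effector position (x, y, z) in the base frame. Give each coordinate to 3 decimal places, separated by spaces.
after link 1: o_1 = (-4.0000, 0.0000, 1.0000)
after link 2: o_2 = (-6.0000, -3.0000, 4.4641)
after link 3: o_3 = (-7.5731, -1.5858, 5.1888)
after link 4: o_4 = (-7.5731, -1.5858, 5.1888)

-7.573 -1.586 5.189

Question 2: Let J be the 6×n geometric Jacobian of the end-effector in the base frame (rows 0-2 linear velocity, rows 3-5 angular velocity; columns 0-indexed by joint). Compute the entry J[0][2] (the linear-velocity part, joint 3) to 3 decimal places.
0.707

axis z_2 = (-0.8660,0.0000,-0.5000); lever o_n−o_2 = (-1.5731,1.4142,0.7247)
cross product → J_v[:, 2] = (0.7071,1.4142,-1.2247)
J_ω[:, 2] = z_2
entry J[0][2] = 0.7071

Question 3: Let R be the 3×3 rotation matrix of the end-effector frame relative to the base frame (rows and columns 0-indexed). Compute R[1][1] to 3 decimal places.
End-effector y-axis (col 1 of R) = (0.3536,-0.7071,-0.6124)
R[1][1] = -0.7071

-0.707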